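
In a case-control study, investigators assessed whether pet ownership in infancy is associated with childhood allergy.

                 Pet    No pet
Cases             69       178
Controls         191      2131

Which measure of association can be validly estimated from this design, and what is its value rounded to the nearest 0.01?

4.32

Reading the table with exposure as columns: a = 69 (Pet, case), b = 191 (Pet, non-case), c = 178 (No pet, case), d = 2131.
This is a case-control study: participants were sampled on outcome status, so risks in the source population cannot be estimated directly — relative risk is not valid here. The odds ratio is the appropriate measure.
OR = (a·d)/(b·c) = (69 × 2131) / (191 × 178) = 147039 / 33998 = 4.32493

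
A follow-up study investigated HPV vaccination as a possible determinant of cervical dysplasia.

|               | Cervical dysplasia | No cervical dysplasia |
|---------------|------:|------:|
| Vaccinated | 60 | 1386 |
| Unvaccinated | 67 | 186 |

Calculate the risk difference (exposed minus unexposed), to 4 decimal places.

-0.2233

Cells: a = 60, b = 1386, c = 67, d = 186.
Risk in exposed = 60/1446 = 0.041494; risk in unexposed = 67/253 = 0.264822.
Risk difference = 0.041494 − 0.264822 = -0.223328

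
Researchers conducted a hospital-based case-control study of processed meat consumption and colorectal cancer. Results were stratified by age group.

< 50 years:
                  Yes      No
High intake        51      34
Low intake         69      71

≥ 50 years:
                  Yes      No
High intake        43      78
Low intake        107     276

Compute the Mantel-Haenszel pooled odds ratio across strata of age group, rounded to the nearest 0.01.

OR_MH = Σ(aᵢdᵢ/nᵢ) / Σ(bᵢcᵢ/nᵢ), where nᵢ is the stratum total.
Stratum 1 (< 50 years): n = 225; a·d/n = 51·71/225 = 16.0933; b·c/n = 34·69/225 = 10.4267
Stratum 2 (≥ 50 years): n = 504; a·d/n = 43·276/504 = 23.5476; b·c/n = 78·107/504 = 16.5595
OR_MH = (16.0933 + 23.5476) / (10.4267 + 16.5595) = 39.6410 / 26.9862 = 1.46893

1.47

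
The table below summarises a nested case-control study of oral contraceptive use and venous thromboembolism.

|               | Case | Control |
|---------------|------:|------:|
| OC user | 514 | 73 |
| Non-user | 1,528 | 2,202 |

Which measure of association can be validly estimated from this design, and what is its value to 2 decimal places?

10.15

Cells: a = 514, b = 73, c = 1528, d = 2202.
This is a nested case-control study: participants were sampled on outcome status, so risks in the source population cannot be estimated directly — relative risk is not valid here. The odds ratio is the appropriate measure.
OR = (a·d)/(b·c) = (514 × 2202) / (73 × 1528) = 1131828 / 111544 = 10.14692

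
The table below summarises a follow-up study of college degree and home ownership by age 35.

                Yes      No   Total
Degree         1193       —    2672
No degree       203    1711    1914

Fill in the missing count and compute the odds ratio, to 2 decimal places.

The missing cell is in the exposed row: 2672 − 1193 = 1479.
So a = 1193, b = 1479, c = 203, d = 1711.
OR = (a·d)/(b·c) = (1193 × 1711) / (1479 × 203) = 2041223 / 300237 = 6.79871

6.80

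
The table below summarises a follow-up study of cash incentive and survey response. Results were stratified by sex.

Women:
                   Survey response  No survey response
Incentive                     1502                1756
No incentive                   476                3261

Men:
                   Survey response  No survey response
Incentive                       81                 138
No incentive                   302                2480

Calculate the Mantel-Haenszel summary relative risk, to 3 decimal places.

3.600

RR_MH = Σ(aᵢ·n₀ᵢ/nᵢ) / Σ(cᵢ·n₁ᵢ/nᵢ), with n₁ᵢ = aᵢ+bᵢ (exposed), n₀ᵢ = cᵢ+dᵢ (unexposed), nᵢ = n₁ᵢ+n₀ᵢ.
Stratum 1 (Women): n₁ = 3258, n₀ = 3737, n = 6995; a·n₀/n = 1502·3737/6995 = 802.4266; c·n₁/n = 476·3258/6995 = 221.7024
Stratum 2 (Men): n₁ = 219, n₀ = 2782, n = 3001; a·n₀/n = 81·2782/3001 = 75.0890; c·n₁/n = 302·219/3001 = 22.0387
RR_MH = (802.4266 + 75.0890) / (221.7024 + 22.0387) = 877.5156 / 243.7410 = 3.60020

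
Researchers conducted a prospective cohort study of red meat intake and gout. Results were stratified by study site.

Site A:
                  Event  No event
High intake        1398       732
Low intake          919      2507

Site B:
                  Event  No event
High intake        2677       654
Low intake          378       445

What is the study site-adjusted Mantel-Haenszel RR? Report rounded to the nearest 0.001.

RR_MH = Σ(aᵢ·n₀ᵢ/nᵢ) / Σ(cᵢ·n₁ᵢ/nᵢ), with n₁ᵢ = aᵢ+bᵢ (exposed), n₀ᵢ = cᵢ+dᵢ (unexposed), nᵢ = n₁ᵢ+n₀ᵢ.
Stratum 1 (Site A): n₁ = 2130, n₀ = 3426, n = 5556; a·n₀/n = 1398·3426/5556 = 862.0497; c·n₁/n = 919·2130/5556 = 352.3164
Stratum 2 (Site B): n₁ = 3331, n₀ = 823, n = 4154; a·n₀/n = 2677·823/4154 = 530.3734; c·n₁/n = 378·3331/4154 = 303.1098
RR_MH = (862.0497 + 530.3734) / (352.3164 + 303.1098) = 1392.4231 / 655.4262 = 2.12445

2.124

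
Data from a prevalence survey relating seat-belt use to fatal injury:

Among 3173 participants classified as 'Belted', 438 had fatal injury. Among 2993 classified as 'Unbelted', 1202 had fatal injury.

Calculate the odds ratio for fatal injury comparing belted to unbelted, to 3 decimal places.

From the description: a = 438, b = 2735, c = 1202, d = 1791.
OR = (a·d)/(b·c) = (438 × 1791) / (2735 × 1202) = 784458 / 3287470 = 0.23862
Exposure is associated with lower odds of fatal injury (OR = 0.24 < 1).

0.239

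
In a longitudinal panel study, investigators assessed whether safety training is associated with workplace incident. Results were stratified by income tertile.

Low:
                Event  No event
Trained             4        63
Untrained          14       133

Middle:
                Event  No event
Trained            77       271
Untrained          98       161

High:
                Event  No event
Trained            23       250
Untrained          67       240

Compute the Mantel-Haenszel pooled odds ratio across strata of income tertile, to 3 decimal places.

0.422

OR_MH = Σ(aᵢdᵢ/nᵢ) / Σ(bᵢcᵢ/nᵢ), where nᵢ is the stratum total.
Stratum 1 (Low): n = 214; a·d/n = 4·133/214 = 2.4860; b·c/n = 63·14/214 = 4.1215
Stratum 2 (Middle): n = 607; a·d/n = 77·161/607 = 20.4234; b·c/n = 271·98/607 = 43.7529
Stratum 3 (High): n = 580; a·d/n = 23·240/580 = 9.5172; b·c/n = 250·67/580 = 28.8793
OR_MH = (2.4860 + 20.4234 + 9.5172) / (4.1215 + 43.7529 + 28.8793) = 32.4266 / 76.7537 = 0.42248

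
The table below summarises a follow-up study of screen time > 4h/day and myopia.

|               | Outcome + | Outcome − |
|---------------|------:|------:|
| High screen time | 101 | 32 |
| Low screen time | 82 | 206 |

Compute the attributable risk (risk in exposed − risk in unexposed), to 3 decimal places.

Cells: a = 101, b = 32, c = 82, d = 206.
Risk in exposed = 101/133 = 0.759398; risk in unexposed = 82/288 = 0.284722.
Risk difference = 0.759398 − 0.284722 = 0.474676

0.475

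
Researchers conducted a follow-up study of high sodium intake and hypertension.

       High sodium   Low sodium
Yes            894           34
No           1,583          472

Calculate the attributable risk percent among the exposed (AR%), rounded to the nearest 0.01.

Reading the table with exposure as columns: a = 894 (High sodium, case), b = 1583 (High sodium, non-case), c = 34 (Low sodium, case), d = 472.
Risk in exposed = 894/2477 = 0.36092; risk in unexposed = 34/506 = 0.06719.
RR = 0.36092/0.06719 = 5.37135
AR% = (RR − 1)/RR × 100 = (5.37135 − 1)/5.37135 × 100 = 81.3827%

81.38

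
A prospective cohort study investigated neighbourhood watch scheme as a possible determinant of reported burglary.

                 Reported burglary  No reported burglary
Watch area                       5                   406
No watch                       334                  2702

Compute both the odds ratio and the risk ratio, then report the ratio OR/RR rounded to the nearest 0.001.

Cells: a = 5, b = 406, c = 334, d = 2702.
OR = (5·2702)/(406·334) = 13510/135604 = 0.09963
Risk in exposed = 5/411 = 0.01217; risk in unexposed = 334/3036 = 0.11001; RR = 0.11058
OR/RR = 0.09963 / 0.11058 = 0.90095
The outcome is not rare, so the OR lies further from 1 than the RR.

0.901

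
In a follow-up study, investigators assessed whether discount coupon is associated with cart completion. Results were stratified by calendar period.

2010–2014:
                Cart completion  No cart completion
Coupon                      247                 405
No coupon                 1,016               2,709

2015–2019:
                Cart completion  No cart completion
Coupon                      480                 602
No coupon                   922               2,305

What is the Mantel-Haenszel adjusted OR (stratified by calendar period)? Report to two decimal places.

1.84

OR_MH = Σ(aᵢdᵢ/nᵢ) / Σ(bᵢcᵢ/nᵢ), where nᵢ is the stratum total.
Stratum 1 (2010–2014): n = 4377; a·d/n = 247·2709/4377 = 152.8725; b·c/n = 405·1016/4377 = 94.0096
Stratum 2 (2015–2019): n = 4309; a·d/n = 480·2305/4309 = 256.7649; b·c/n = 602·922/4309 = 128.8104
OR_MH = (152.8725 + 256.7649) / (94.0096 + 128.8104) = 409.6374 / 222.8200 = 1.83842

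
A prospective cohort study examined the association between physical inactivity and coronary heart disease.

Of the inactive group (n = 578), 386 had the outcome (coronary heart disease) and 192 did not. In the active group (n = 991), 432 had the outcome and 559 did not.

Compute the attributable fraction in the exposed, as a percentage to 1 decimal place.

34.7

From the description: a = 386, b = 192, c = 432, d = 559.
Risk in exposed = 386/578 = 0.66782; risk in unexposed = 432/991 = 0.43592.
RR = 0.66782/0.43592 = 1.53197
AR% = (RR − 1)/RR × 100 = (1.53197 − 1)/1.53197 × 100 = 34.7244%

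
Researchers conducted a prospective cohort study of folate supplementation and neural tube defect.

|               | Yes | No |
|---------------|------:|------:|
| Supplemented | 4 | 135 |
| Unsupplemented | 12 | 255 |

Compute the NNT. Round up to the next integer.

Risk in treated group = 4/139 = 0.02878; risk in control = 12/267 = 0.04494.
Absolute risk reduction = 0.04494 − 0.02878 = 0.01617
NNT = 1 / ARR = 1 / 0.01617 = 61.855 → round up → 62

62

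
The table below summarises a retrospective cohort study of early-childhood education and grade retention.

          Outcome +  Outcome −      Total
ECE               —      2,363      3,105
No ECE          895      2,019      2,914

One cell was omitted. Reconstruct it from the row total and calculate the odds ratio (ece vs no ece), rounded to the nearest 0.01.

0.71

The missing cell is in the exposed row: 3105 − 2363 = 742.
So a = 742, b = 2363, c = 895, d = 2019.
OR = (a·d)/(b·c) = (742 × 2019) / (2363 × 895) = 1498098 / 2114885 = 0.70836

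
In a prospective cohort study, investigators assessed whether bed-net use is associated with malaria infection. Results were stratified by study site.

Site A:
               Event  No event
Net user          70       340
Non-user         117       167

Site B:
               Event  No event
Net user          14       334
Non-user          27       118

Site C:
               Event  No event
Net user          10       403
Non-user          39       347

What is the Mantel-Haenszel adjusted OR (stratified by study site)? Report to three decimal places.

OR_MH = Σ(aᵢdᵢ/nᵢ) / Σ(bᵢcᵢ/nᵢ), where nᵢ is the stratum total.
Stratum 1 (Site A): n = 694; a·d/n = 70·167/694 = 16.8444; b·c/n = 340·117/694 = 57.3199
Stratum 2 (Site B): n = 493; a·d/n = 14·118/493 = 3.3509; b·c/n = 334·27/493 = 18.2921
Stratum 3 (Site C): n = 799; a·d/n = 10·347/799 = 4.3429; b·c/n = 403·39/799 = 19.6708
OR_MH = (16.8444 + 3.3509 + 4.3429) / (57.3199 + 18.2921 + 19.6708) = 24.5382 / 95.2828 = 0.25753

0.258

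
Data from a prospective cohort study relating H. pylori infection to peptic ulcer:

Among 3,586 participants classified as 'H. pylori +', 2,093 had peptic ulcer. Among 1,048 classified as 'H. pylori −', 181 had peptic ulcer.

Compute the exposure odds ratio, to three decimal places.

From the description: a = 2093, b = 1493, c = 181, d = 867.
OR = (a·d)/(b·c) = (2093 × 867) / (1493 × 181) = 1814631 / 270233 = 6.71506
The odds of peptic ulcer are about 6.72 times as high in the h. pylori + group.

6.715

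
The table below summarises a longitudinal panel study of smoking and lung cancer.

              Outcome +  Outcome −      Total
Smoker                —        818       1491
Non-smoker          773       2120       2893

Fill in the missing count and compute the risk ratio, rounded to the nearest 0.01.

The missing cell is in the exposed row: 1491 − 818 = 673.
So a = 673, b = 818, c = 773, d = 2120.
RR = [a/(a+b)] / [c/(c+d)] = (673/1491) / (773/2893) = 0.45137/0.26720 = 1.68930

1.69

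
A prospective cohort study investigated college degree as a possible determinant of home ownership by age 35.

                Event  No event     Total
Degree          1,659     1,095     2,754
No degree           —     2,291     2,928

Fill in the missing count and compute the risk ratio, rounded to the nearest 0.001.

The missing cell is in the unexposed row: 2928 − 2291 = 637.
So a = 1659, b = 1095, c = 637, d = 2291.
RR = [a/(a+b)] / [c/(c+d)] = (1659/2754) / (637/2928) = 0.60240/0.21755 = 2.76894

2.769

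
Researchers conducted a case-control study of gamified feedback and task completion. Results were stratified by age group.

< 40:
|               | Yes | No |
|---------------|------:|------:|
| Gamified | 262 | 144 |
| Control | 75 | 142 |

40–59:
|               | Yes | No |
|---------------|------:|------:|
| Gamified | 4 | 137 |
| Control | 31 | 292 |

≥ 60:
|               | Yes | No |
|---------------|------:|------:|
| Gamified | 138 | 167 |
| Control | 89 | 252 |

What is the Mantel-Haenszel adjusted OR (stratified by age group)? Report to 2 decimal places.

2.34

OR_MH = Σ(aᵢdᵢ/nᵢ) / Σ(bᵢcᵢ/nᵢ), where nᵢ is the stratum total.
Stratum 1 (< 40): n = 623; a·d/n = 262·142/623 = 59.7175; b·c/n = 144·75/623 = 17.3355
Stratum 2 (40–59): n = 464; a·d/n = 4·292/464 = 2.5172; b·c/n = 137·31/464 = 9.1530
Stratum 3 (≥ 60): n = 646; a·d/n = 138·252/646 = 53.8328; b·c/n = 167·89/646 = 23.0077
OR_MH = (59.7175 + 2.5172 + 53.8328) / (17.3355 + 9.1530 + 23.0077) = 116.0676 / 49.4962 = 2.34498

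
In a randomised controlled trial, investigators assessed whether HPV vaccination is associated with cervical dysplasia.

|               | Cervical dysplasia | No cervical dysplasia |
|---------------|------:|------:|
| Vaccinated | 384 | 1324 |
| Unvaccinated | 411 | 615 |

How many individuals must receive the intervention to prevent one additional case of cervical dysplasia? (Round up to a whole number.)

6

Risk in treated group = 384/1708 = 0.22482; risk in control = 411/1026 = 0.40058.
Absolute risk reduction = 0.40058 − 0.22482 = 0.17576
NNT = 1 / ARR = 1 / 0.17576 = 5.690 → round up → 6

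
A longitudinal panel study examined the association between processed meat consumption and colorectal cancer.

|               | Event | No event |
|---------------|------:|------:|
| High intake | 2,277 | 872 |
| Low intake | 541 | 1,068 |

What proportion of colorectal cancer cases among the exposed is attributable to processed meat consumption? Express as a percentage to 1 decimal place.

Cells: a = 2277, b = 872, c = 541, d = 1068.
Risk in exposed = 2277/3149 = 0.72309; risk in unexposed = 541/1609 = 0.33623.
RR = 0.72309/0.33623 = 2.15055
AR% = (RR − 1)/RR × 100 = (2.15055 − 1)/2.15055 × 100 = 53.5002%

53.5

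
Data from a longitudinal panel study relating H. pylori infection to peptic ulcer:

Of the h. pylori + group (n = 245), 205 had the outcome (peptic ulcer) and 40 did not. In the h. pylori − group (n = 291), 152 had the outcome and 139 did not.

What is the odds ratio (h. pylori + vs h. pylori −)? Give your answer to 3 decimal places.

4.687

From the description: a = 205, b = 40, c = 152, d = 139.
OR = (a·d)/(b·c) = (205 × 139) / (40 × 152) = 28495 / 6080 = 4.68668
The odds of peptic ulcer are about 4.69 times as high in the h. pylori + group.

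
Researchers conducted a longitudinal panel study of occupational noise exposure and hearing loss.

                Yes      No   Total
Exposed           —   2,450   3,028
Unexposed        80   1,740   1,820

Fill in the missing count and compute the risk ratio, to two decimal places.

4.34

The missing cell is in the exposed row: 3028 − 2450 = 578.
So a = 578, b = 2450, c = 80, d = 1740.
RR = [a/(a+b)] / [c/(c+d)] = (578/3028) / (80/1820) = 0.19089/0.04396 = 4.34264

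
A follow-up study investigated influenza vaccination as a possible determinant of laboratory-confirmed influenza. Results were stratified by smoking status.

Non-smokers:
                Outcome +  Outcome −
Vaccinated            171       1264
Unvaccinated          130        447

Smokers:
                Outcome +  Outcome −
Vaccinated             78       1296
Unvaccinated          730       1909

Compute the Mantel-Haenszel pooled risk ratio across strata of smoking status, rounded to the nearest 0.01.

0.29

RR_MH = Σ(aᵢ·n₀ᵢ/nᵢ) / Σ(cᵢ·n₁ᵢ/nᵢ), with n₁ᵢ = aᵢ+bᵢ (exposed), n₀ᵢ = cᵢ+dᵢ (unexposed), nᵢ = n₁ᵢ+n₀ᵢ.
Stratum 1 (Non-smokers): n₁ = 1435, n₀ = 577, n = 2012; a·n₀/n = 171·577/2012 = 49.0393; c·n₁/n = 130·1435/2012 = 92.7187
Stratum 2 (Smokers): n₁ = 1374, n₀ = 2639, n = 4013; a·n₀/n = 78·2639/4013 = 51.2938; c·n₁/n = 730·1374/4013 = 249.9427
RR_MH = (49.0393 + 51.2938) / (92.7187 + 249.9427) = 100.3331 / 342.6614 = 0.29281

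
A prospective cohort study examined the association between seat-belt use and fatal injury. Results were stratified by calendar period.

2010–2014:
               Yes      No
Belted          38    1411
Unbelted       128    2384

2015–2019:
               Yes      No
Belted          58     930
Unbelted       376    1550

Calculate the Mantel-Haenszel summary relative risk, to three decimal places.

RR_MH = Σ(aᵢ·n₀ᵢ/nᵢ) / Σ(cᵢ·n₁ᵢ/nᵢ), with n₁ᵢ = aᵢ+bᵢ (exposed), n₀ᵢ = cᵢ+dᵢ (unexposed), nᵢ = n₁ᵢ+n₀ᵢ.
Stratum 1 (2010–2014): n₁ = 1449, n₀ = 2512, n = 3961; a·n₀/n = 38·2512/3961 = 24.0990; c·n₁/n = 128·1449/3961 = 46.8245
Stratum 2 (2015–2019): n₁ = 988, n₀ = 1926, n = 2914; a·n₀/n = 58·1926/2914 = 38.3349; c·n₁/n = 376·988/2914 = 127.4839
RR_MH = (24.0990 + 38.3349) / (46.8245 + 127.4839) = 62.4339 / 174.3084 = 0.35818

0.358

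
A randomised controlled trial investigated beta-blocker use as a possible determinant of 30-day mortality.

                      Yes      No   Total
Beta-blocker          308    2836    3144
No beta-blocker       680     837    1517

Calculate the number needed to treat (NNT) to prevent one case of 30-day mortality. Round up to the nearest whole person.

Risk in treated group = 308/3144 = 0.09796; risk in control = 680/1517 = 0.44825.
Absolute risk reduction = 0.44825 − 0.09796 = 0.35029
NNT = 1 / ARR = 1 / 0.35029 = 2.855 → round up → 3

3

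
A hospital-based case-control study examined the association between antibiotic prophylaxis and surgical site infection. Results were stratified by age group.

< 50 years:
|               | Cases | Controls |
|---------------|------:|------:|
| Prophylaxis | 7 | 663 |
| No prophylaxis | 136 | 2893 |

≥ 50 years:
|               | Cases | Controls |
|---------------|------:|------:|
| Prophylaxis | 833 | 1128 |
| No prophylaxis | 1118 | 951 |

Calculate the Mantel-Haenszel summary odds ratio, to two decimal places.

OR_MH = Σ(aᵢdᵢ/nᵢ) / Σ(bᵢcᵢ/nᵢ), where nᵢ is the stratum total.
Stratum 1 (< 50 years): n = 3699; a·d/n = 7·2893/3699 = 5.4747; b·c/n = 663·136/3699 = 24.3763
Stratum 2 (≥ 50 years): n = 4030; a·d/n = 833·951/4030 = 196.5715; b·c/n = 1128·1118/4030 = 312.9290
OR_MH = (5.4747 + 196.5715) / (24.3763 + 312.9290) = 202.0462 / 337.3054 = 0.59900

0.60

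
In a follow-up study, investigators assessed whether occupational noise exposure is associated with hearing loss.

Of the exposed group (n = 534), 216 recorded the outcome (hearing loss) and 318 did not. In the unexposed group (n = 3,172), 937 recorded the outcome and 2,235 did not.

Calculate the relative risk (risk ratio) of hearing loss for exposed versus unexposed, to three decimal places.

From the description: a = 216, b = 318, c = 937, d = 2235.
Risk in exposed = 216/534 = 0.40449; risk in unexposed = 937/3172 = 0.29540.
RR = 0.40449 / 0.29540 = 1.36932
The risk among the exposed is 1.37 times that among the unexposed.

1.369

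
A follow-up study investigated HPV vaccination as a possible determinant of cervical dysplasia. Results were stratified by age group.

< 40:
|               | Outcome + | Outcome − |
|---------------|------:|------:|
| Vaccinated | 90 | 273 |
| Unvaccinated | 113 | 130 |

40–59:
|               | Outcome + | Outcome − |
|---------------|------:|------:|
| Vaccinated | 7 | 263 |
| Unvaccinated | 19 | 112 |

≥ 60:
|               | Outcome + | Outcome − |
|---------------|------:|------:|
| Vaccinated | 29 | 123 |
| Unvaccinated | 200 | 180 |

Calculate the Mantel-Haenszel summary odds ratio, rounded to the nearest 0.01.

0.28

OR_MH = Σ(aᵢdᵢ/nᵢ) / Σ(bᵢcᵢ/nᵢ), where nᵢ is the stratum total.
Stratum 1 (< 40): n = 606; a·d/n = 90·130/606 = 19.3069; b·c/n = 273·113/606 = 50.9059
Stratum 2 (40–59): n = 401; a·d/n = 7·112/401 = 1.9551; b·c/n = 263·19/401 = 12.4613
Stratum 3 (≥ 60): n = 532; a·d/n = 29·180/532 = 9.8120; b·c/n = 123·200/532 = 46.2406
OR_MH = (19.3069 + 1.9551 + 9.8120) / (50.9059 + 12.4613 + 46.2406) = 31.0741 / 109.6079 = 0.28350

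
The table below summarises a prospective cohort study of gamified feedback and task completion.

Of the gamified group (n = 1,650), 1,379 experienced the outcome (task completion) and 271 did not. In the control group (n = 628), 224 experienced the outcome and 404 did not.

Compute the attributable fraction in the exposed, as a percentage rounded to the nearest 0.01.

From the description: a = 1379, b = 271, c = 224, d = 404.
Risk in exposed = 1379/1650 = 0.83576; risk in unexposed = 224/628 = 0.35669.
RR = 0.83576/0.35669 = 2.34311
AR% = (RR − 1)/RR × 100 = (2.34311 − 1)/2.34311 × 100 = 57.3216%

57.32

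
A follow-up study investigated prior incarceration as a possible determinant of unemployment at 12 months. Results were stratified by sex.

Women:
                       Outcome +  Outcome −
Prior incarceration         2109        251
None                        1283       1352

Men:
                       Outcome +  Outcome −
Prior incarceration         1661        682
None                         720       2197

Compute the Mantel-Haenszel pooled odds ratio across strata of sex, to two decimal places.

OR_MH = Σ(aᵢdᵢ/nᵢ) / Σ(bᵢcᵢ/nᵢ), where nᵢ is the stratum total.
Stratum 1 (Women): n = 4995; a·d/n = 2109·1352/4995 = 570.8444; b·c/n = 251·1283/4995 = 64.4711
Stratum 2 (Men): n = 5260; a·d/n = 1661·2197/5260 = 693.7675; b·c/n = 682·720/5260 = 93.3536
OR_MH = (570.8444 + 693.7675) / (64.4711 + 93.3536) = 1264.6119 / 157.8247 = 8.01276

8.01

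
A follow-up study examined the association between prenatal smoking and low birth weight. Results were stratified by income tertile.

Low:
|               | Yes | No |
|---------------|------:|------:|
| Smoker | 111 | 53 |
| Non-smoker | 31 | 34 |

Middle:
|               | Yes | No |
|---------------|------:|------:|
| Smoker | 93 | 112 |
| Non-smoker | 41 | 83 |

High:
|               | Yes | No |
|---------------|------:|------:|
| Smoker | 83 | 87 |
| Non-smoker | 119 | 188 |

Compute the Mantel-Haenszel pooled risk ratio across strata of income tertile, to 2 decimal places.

1.33

RR_MH = Σ(aᵢ·n₀ᵢ/nᵢ) / Σ(cᵢ·n₁ᵢ/nᵢ), with n₁ᵢ = aᵢ+bᵢ (exposed), n₀ᵢ = cᵢ+dᵢ (unexposed), nᵢ = n₁ᵢ+n₀ᵢ.
Stratum 1 (Low): n₁ = 164, n₀ = 65, n = 229; a·n₀/n = 111·65/229 = 31.5066; c·n₁/n = 31·164/229 = 22.2009
Stratum 2 (Middle): n₁ = 205, n₀ = 124, n = 329; a·n₀/n = 93·124/329 = 35.0517; c·n₁/n = 41·205/329 = 25.5471
Stratum 3 (High): n₁ = 170, n₀ = 307, n = 477; a·n₀/n = 83·307/477 = 53.4193; c·n₁/n = 119·170/477 = 42.4109
RR_MH = (31.5066 + 35.0517 + 53.4193) / (22.2009 + 25.5471 + 42.4109) = 119.9775 / 90.1589 = 1.33073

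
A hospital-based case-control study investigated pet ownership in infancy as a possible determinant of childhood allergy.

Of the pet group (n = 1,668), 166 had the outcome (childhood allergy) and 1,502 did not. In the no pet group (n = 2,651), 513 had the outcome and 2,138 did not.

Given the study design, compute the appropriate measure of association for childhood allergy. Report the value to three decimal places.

0.461

From the description: a = 166, b = 1502, c = 513, d = 2138.
This is a hospital-based case-control study: participants were sampled on outcome status, so risks in the source population cannot be estimated directly — relative risk is not valid here. The odds ratio is the appropriate measure.
OR = (a·d)/(b·c) = (166 × 2138) / (1502 × 513) = 354908 / 770526 = 0.46060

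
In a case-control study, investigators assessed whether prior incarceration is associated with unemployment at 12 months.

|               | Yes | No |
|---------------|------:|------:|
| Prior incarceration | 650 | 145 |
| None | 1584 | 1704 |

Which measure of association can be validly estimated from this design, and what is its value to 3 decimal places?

Cells: a = 650, b = 145, c = 1584, d = 1704.
This is a case-control study: participants were sampled on outcome status, so risks in the source population cannot be estimated directly — relative risk is not valid here. The odds ratio is the appropriate measure.
OR = (a·d)/(b·c) = (650 × 1704) / (145 × 1584) = 1107600 / 229680 = 4.82236

4.822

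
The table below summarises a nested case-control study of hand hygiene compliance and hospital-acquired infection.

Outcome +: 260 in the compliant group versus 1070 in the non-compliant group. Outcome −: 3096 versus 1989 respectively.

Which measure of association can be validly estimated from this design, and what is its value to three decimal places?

0.156

From the description: a = 260, b = 3096, c = 1070, d = 1989.
This is a nested case-control study: participants were sampled on outcome status, so risks in the source population cannot be estimated directly — relative risk is not valid here. The odds ratio is the appropriate measure.
OR = (a·d)/(b·c) = (260 × 1989) / (3096 × 1070) = 517140 / 3312720 = 0.15611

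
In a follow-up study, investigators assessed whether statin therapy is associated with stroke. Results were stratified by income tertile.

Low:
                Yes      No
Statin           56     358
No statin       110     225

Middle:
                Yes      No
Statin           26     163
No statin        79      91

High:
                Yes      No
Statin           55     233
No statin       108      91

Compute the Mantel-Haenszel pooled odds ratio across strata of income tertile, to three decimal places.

OR_MH = Σ(aᵢdᵢ/nᵢ) / Σ(bᵢcᵢ/nᵢ), where nᵢ is the stratum total.
Stratum 1 (Low): n = 749; a·d/n = 56·225/749 = 16.8224; b·c/n = 358·110/749 = 52.5768
Stratum 2 (Middle): n = 359; a·d/n = 26·91/359 = 6.5905; b·c/n = 163·79/359 = 35.8691
Stratum 3 (High): n = 487; a·d/n = 55·91/487 = 10.2772; b·c/n = 233·108/487 = 51.6715
OR_MH = (16.8224 + 6.5905 + 10.2772) / (52.5768 + 35.8691 + 51.6715) = 33.6902 / 140.1173 = 0.24044

0.240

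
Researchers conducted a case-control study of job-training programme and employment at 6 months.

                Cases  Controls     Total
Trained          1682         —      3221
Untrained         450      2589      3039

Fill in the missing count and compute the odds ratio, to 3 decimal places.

The missing cell is in the exposed row: 3221 − 1682 = 1539.
So a = 1682, b = 1539, c = 450, d = 2589.
OR = (a·d)/(b·c) = (1682 × 2589) / (1539 × 450) = 4354698 / 692550 = 6.28792

6.288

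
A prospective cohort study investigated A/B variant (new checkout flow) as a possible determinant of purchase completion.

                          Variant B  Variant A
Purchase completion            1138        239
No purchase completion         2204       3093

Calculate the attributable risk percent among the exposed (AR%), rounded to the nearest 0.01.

Reading the table with exposure as columns: a = 1138 (Variant B, case), b = 2204 (Variant B, non-case), c = 239 (Variant A, case), d = 3093.
Risk in exposed = 1138/3342 = 0.34051; risk in unexposed = 239/3332 = 0.07173.
RR = 0.34051/0.07173 = 4.74726
AR% = (RR − 1)/RR × 100 = (4.74726 − 1)/4.74726 × 100 = 78.9352%

78.94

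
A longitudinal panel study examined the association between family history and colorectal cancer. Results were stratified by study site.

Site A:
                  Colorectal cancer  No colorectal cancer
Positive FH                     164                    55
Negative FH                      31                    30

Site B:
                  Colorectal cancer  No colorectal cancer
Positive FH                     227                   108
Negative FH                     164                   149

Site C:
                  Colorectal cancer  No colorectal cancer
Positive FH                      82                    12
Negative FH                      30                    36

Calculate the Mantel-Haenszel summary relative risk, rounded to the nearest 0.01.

RR_MH = Σ(aᵢ·n₀ᵢ/nᵢ) / Σ(cᵢ·n₁ᵢ/nᵢ), with n₁ᵢ = aᵢ+bᵢ (exposed), n₀ᵢ = cᵢ+dᵢ (unexposed), nᵢ = n₁ᵢ+n₀ᵢ.
Stratum 1 (Site A): n₁ = 219, n₀ = 61, n = 280; a·n₀/n = 164·61/280 = 35.7286; c·n₁/n = 31·219/280 = 24.2464
Stratum 2 (Site B): n₁ = 335, n₀ = 313, n = 648; a·n₀/n = 227·313/648 = 109.6466; c·n₁/n = 164·335/648 = 84.7840
Stratum 3 (Site C): n₁ = 94, n₀ = 66, n = 160; a·n₀/n = 82·66/160 = 33.8250; c·n₁/n = 30·94/160 = 17.6250
RR_MH = (35.7286 + 109.6466 + 33.8250) / (24.2464 + 84.7840 + 17.6250) = 179.2002 / 126.6554 = 1.41486

1.41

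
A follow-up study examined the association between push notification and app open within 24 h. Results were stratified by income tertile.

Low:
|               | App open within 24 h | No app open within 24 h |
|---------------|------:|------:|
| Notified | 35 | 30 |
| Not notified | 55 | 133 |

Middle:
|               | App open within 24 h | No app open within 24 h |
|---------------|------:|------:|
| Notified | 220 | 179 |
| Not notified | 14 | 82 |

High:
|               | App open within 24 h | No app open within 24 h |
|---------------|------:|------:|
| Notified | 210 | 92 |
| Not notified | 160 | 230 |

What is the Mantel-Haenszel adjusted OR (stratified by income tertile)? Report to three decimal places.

OR_MH = Σ(aᵢdᵢ/nᵢ) / Σ(bᵢcᵢ/nᵢ), where nᵢ is the stratum total.
Stratum 1 (Low): n = 253; a·d/n = 35·133/253 = 18.3992; b·c/n = 30·55/253 = 6.5217
Stratum 2 (Middle): n = 495; a·d/n = 220·82/495 = 36.4444; b·c/n = 179·14/495 = 5.0626
Stratum 3 (High): n = 692; a·d/n = 210·230/692 = 69.7977; b·c/n = 92·160/692 = 21.2717
OR_MH = (18.3992 + 36.4444 + 69.7977) / (6.5217 + 5.0626 + 21.2717) = 124.6413 / 32.8560 = 3.79356

3.794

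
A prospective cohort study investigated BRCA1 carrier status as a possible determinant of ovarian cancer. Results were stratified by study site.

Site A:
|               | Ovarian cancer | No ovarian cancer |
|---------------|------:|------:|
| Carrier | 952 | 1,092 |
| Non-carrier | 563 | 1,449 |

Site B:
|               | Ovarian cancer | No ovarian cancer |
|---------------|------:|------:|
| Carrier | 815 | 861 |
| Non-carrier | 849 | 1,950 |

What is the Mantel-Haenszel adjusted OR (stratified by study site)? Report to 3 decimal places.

2.208

OR_MH = Σ(aᵢdᵢ/nᵢ) / Σ(bᵢcᵢ/nᵢ), where nᵢ is the stratum total.
Stratum 1 (Site A): n = 4056; a·d/n = 952·1449/4056 = 340.1006; b·c/n = 1092·563/4056 = 151.5769
Stratum 2 (Site B): n = 4475; a·d/n = 815·1950/4475 = 355.1397; b·c/n = 861·849/4475 = 163.3495
OR_MH = (340.1006 + 355.1397) / (151.5769 + 163.3495) = 695.2403 / 314.9264 = 2.20763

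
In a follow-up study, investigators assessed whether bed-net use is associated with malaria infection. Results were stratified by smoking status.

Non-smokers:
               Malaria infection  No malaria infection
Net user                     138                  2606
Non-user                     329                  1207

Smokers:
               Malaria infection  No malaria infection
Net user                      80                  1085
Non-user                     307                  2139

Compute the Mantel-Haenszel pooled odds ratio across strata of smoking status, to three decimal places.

0.295

OR_MH = Σ(aᵢdᵢ/nᵢ) / Σ(bᵢcᵢ/nᵢ), where nᵢ is the stratum total.
Stratum 1 (Non-smokers): n = 4280; a·d/n = 138·1207/4280 = 38.9173; b·c/n = 2606·329/4280 = 200.3210
Stratum 2 (Smokers): n = 3611; a·d/n = 80·2139/3611 = 47.3885; b·c/n = 1085·307/3611 = 92.2445
OR_MH = (38.9173 + 47.3885) / (200.3210 + 92.2445) = 86.3058 / 292.5656 = 0.29500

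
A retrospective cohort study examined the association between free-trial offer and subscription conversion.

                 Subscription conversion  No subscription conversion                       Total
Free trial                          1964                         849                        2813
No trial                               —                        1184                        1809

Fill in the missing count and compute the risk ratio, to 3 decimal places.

The missing cell is in the unexposed row: 1809 − 1184 = 625.
So a = 1964, b = 849, c = 625, d = 1184.
RR = [a/(a+b)] / [c/(c+d)] = (1964/2813) / (625/1809) = 0.69819/0.34549 = 2.02083

2.021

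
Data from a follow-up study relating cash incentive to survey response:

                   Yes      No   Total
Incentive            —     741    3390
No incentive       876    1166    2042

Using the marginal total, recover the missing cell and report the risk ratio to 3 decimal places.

1.822

The missing cell is in the exposed row: 3390 − 741 = 2649.
So a = 2649, b = 741, c = 876, d = 1166.
RR = [a/(a+b)] / [c/(c+d)] = (2649/3390) / (876/2042) = 0.78142/0.42899 = 1.82152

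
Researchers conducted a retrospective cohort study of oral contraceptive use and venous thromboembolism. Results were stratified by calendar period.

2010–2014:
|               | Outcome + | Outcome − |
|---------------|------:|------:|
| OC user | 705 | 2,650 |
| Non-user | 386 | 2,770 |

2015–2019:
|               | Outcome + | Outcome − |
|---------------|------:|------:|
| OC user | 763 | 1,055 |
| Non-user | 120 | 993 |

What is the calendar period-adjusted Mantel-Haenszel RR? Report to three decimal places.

RR_MH = Σ(aᵢ·n₀ᵢ/nᵢ) / Σ(cᵢ·n₁ᵢ/nᵢ), with n₁ᵢ = aᵢ+bᵢ (exposed), n₀ᵢ = cᵢ+dᵢ (unexposed), nᵢ = n₁ᵢ+n₀ᵢ.
Stratum 1 (2010–2014): n₁ = 3355, n₀ = 3156, n = 6511; a·n₀/n = 705·3156/6511 = 341.7263; c·n₁/n = 386·3355/6511 = 198.8988
Stratum 2 (2015–2019): n₁ = 1818, n₀ = 1113, n = 2931; a·n₀/n = 763·1113/2931 = 289.7369; c·n₁/n = 120·1818/2931 = 74.4319
RR_MH = (341.7263 + 289.7369) / (198.8988 + 74.4319) = 631.4633 / 273.3307 = 2.31025

2.310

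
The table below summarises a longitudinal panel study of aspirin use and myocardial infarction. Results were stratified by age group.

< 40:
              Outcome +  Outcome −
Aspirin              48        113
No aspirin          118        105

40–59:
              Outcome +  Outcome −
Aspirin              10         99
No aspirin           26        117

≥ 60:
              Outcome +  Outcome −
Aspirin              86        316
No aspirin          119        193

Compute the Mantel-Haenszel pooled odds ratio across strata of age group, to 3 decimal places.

0.420

OR_MH = Σ(aᵢdᵢ/nᵢ) / Σ(bᵢcᵢ/nᵢ), where nᵢ is the stratum total.
Stratum 1 (< 40): n = 384; a·d/n = 48·105/384 = 13.1250; b·c/n = 113·118/384 = 34.7240
Stratum 2 (40–59): n = 252; a·d/n = 10·117/252 = 4.6429; b·c/n = 99·26/252 = 10.2143
Stratum 3 (≥ 60): n = 714; a·d/n = 86·193/714 = 23.2465; b·c/n = 316·119/714 = 52.6667
OR_MH = (13.1250 + 4.6429 + 23.2465) / (34.7240 + 10.2143 + 52.6667) = 41.0144 / 97.6049 = 0.42021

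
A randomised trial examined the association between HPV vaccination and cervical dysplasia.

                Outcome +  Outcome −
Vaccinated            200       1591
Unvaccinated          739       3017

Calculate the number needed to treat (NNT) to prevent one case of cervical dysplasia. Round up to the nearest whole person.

12

Risk in treated group = 200/1791 = 0.11167; risk in control = 739/3756 = 0.19675.
Absolute risk reduction = 0.19675 − 0.11167 = 0.08508
NNT = 1 / ARR = 1 / 0.08508 = 11.753 → round up → 12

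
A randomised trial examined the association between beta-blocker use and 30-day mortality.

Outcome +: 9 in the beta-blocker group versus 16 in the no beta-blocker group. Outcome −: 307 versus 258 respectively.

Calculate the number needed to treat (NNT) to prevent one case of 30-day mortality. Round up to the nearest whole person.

Risk in treated group = 9/316 = 0.02848; risk in control = 16/274 = 0.05839.
Absolute risk reduction = 0.05839 − 0.02848 = 0.02991
NNT = 1 / ARR = 1 / 0.02991 = 33.430 → round up → 34

34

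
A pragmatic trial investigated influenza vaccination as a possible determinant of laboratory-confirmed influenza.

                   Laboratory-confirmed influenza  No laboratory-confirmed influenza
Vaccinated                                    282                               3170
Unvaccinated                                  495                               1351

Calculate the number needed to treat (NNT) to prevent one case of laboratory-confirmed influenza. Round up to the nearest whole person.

Risk in treated group = 282/3452 = 0.08169; risk in control = 495/1846 = 0.26815.
Absolute risk reduction = 0.26815 − 0.08169 = 0.18646
NNT = 1 / ARR = 1 / 0.18646 = 5.363 → round up → 6

6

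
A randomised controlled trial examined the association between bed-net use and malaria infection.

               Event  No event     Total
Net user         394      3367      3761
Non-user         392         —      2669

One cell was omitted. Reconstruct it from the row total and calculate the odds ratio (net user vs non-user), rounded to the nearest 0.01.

0.68

The missing cell is in the unexposed row: 2669 − 392 = 2277.
So a = 394, b = 3367, c = 392, d = 2277.
OR = (a·d)/(b·c) = (394 × 2277) / (3367 × 392) = 897138 / 1319864 = 0.67972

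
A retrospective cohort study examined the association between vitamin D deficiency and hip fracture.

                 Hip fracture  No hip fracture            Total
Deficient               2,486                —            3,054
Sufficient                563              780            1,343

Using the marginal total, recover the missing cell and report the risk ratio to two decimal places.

The missing cell is in the exposed row: 3054 − 2486 = 568.
So a = 2486, b = 568, c = 563, d = 780.
RR = [a/(a+b)] / [c/(c+d)] = (2486/3054) / (563/1343) = 0.81401/0.41921 = 1.94178

1.94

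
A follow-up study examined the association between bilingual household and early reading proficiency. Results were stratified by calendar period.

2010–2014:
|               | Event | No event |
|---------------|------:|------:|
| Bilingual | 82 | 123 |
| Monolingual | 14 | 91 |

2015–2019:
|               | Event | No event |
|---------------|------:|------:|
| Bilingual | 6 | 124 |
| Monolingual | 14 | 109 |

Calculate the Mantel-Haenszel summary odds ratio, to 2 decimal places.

2.15

OR_MH = Σ(aᵢdᵢ/nᵢ) / Σ(bᵢcᵢ/nᵢ), where nᵢ is the stratum total.
Stratum 1 (2010–2014): n = 310; a·d/n = 82·91/310 = 24.0710; b·c/n = 123·14/310 = 5.5548
Stratum 2 (2015–2019): n = 253; a·d/n = 6·109/253 = 2.5850; b·c/n = 124·14/253 = 6.8617
OR_MH = (24.0710 + 2.5850) / (5.5548 + 6.8617) = 26.6559 / 12.4165 = 2.14682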